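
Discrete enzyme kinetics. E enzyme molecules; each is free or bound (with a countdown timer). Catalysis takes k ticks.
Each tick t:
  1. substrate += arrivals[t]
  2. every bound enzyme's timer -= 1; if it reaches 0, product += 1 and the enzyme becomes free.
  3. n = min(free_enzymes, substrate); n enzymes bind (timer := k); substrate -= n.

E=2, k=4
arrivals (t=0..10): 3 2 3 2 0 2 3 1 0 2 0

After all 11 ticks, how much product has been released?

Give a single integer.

t=0: arr=3 -> substrate=1 bound=2 product=0
t=1: arr=2 -> substrate=3 bound=2 product=0
t=2: arr=3 -> substrate=6 bound=2 product=0
t=3: arr=2 -> substrate=8 bound=2 product=0
t=4: arr=0 -> substrate=6 bound=2 product=2
t=5: arr=2 -> substrate=8 bound=2 product=2
t=6: arr=3 -> substrate=11 bound=2 product=2
t=7: arr=1 -> substrate=12 bound=2 product=2
t=8: arr=0 -> substrate=10 bound=2 product=4
t=9: arr=2 -> substrate=12 bound=2 product=4
t=10: arr=0 -> substrate=12 bound=2 product=4

Answer: 4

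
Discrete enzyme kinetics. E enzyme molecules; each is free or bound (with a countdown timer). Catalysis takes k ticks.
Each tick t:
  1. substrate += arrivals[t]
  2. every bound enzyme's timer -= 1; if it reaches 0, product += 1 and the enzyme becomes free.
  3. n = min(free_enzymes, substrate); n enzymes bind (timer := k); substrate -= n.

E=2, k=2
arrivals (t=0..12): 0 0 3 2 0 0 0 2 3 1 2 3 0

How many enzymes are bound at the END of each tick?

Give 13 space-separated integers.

t=0: arr=0 -> substrate=0 bound=0 product=0
t=1: arr=0 -> substrate=0 bound=0 product=0
t=2: arr=3 -> substrate=1 bound=2 product=0
t=3: arr=2 -> substrate=3 bound=2 product=0
t=4: arr=0 -> substrate=1 bound=2 product=2
t=5: arr=0 -> substrate=1 bound=2 product=2
t=6: arr=0 -> substrate=0 bound=1 product=4
t=7: arr=2 -> substrate=1 bound=2 product=4
t=8: arr=3 -> substrate=3 bound=2 product=5
t=9: arr=1 -> substrate=3 bound=2 product=6
t=10: arr=2 -> substrate=4 bound=2 product=7
t=11: arr=3 -> substrate=6 bound=2 product=8
t=12: arr=0 -> substrate=5 bound=2 product=9

Answer: 0 0 2 2 2 2 1 2 2 2 2 2 2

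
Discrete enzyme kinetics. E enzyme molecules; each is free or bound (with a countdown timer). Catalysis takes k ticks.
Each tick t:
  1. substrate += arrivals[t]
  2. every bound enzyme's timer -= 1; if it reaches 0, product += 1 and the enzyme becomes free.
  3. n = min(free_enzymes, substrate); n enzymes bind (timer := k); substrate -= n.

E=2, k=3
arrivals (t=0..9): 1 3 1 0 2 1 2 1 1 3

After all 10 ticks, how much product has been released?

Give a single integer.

Answer: 5

Derivation:
t=0: arr=1 -> substrate=0 bound=1 product=0
t=1: arr=3 -> substrate=2 bound=2 product=0
t=2: arr=1 -> substrate=3 bound=2 product=0
t=3: arr=0 -> substrate=2 bound=2 product=1
t=4: arr=2 -> substrate=3 bound=2 product=2
t=5: arr=1 -> substrate=4 bound=2 product=2
t=6: arr=2 -> substrate=5 bound=2 product=3
t=7: arr=1 -> substrate=5 bound=2 product=4
t=8: arr=1 -> substrate=6 bound=2 product=4
t=9: arr=3 -> substrate=8 bound=2 product=5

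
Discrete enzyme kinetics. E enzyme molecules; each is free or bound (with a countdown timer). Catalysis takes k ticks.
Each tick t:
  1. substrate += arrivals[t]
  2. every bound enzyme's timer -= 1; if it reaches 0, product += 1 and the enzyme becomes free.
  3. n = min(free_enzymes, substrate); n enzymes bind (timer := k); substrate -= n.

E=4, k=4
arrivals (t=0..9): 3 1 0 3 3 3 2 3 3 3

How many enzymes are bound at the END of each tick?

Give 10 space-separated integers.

Answer: 3 4 4 4 4 4 4 4 4 4

Derivation:
t=0: arr=3 -> substrate=0 bound=3 product=0
t=1: arr=1 -> substrate=0 bound=4 product=0
t=2: arr=0 -> substrate=0 bound=4 product=0
t=3: arr=3 -> substrate=3 bound=4 product=0
t=4: arr=3 -> substrate=3 bound=4 product=3
t=5: arr=3 -> substrate=5 bound=4 product=4
t=6: arr=2 -> substrate=7 bound=4 product=4
t=7: arr=3 -> substrate=10 bound=4 product=4
t=8: arr=3 -> substrate=10 bound=4 product=7
t=9: arr=3 -> substrate=12 bound=4 product=8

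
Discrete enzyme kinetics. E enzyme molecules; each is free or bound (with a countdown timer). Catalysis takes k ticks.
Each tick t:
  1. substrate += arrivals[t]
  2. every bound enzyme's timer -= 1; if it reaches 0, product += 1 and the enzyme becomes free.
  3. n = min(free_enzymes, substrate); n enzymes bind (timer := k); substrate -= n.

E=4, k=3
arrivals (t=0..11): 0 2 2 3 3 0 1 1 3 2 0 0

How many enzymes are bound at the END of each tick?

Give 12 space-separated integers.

Answer: 0 2 4 4 4 4 4 4 4 4 4 4

Derivation:
t=0: arr=0 -> substrate=0 bound=0 product=0
t=1: arr=2 -> substrate=0 bound=2 product=0
t=2: arr=2 -> substrate=0 bound=4 product=0
t=3: arr=3 -> substrate=3 bound=4 product=0
t=4: arr=3 -> substrate=4 bound=4 product=2
t=5: arr=0 -> substrate=2 bound=4 product=4
t=6: arr=1 -> substrate=3 bound=4 product=4
t=7: arr=1 -> substrate=2 bound=4 product=6
t=8: arr=3 -> substrate=3 bound=4 product=8
t=9: arr=2 -> substrate=5 bound=4 product=8
t=10: arr=0 -> substrate=3 bound=4 product=10
t=11: arr=0 -> substrate=1 bound=4 product=12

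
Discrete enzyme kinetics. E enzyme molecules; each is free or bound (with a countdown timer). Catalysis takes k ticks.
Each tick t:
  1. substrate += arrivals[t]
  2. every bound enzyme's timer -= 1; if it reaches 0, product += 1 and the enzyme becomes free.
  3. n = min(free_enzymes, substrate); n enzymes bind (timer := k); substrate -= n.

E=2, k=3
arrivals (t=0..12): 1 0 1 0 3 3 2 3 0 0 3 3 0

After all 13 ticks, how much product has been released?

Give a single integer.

Answer: 6

Derivation:
t=0: arr=1 -> substrate=0 bound=1 product=0
t=1: arr=0 -> substrate=0 bound=1 product=0
t=2: arr=1 -> substrate=0 bound=2 product=0
t=3: arr=0 -> substrate=0 bound=1 product=1
t=4: arr=3 -> substrate=2 bound=2 product=1
t=5: arr=3 -> substrate=4 bound=2 product=2
t=6: arr=2 -> substrate=6 bound=2 product=2
t=7: arr=3 -> substrate=8 bound=2 product=3
t=8: arr=0 -> substrate=7 bound=2 product=4
t=9: arr=0 -> substrate=7 bound=2 product=4
t=10: arr=3 -> substrate=9 bound=2 product=5
t=11: arr=3 -> substrate=11 bound=2 product=6
t=12: arr=0 -> substrate=11 bound=2 product=6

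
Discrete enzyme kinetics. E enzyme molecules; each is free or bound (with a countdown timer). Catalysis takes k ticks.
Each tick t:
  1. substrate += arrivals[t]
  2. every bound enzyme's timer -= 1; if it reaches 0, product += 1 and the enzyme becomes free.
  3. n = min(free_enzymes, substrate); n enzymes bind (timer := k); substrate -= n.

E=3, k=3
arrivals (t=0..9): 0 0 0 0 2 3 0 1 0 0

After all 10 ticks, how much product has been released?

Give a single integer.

t=0: arr=0 -> substrate=0 bound=0 product=0
t=1: arr=0 -> substrate=0 bound=0 product=0
t=2: arr=0 -> substrate=0 bound=0 product=0
t=3: arr=0 -> substrate=0 bound=0 product=0
t=4: arr=2 -> substrate=0 bound=2 product=0
t=5: arr=3 -> substrate=2 bound=3 product=0
t=6: arr=0 -> substrate=2 bound=3 product=0
t=7: arr=1 -> substrate=1 bound=3 product=2
t=8: arr=0 -> substrate=0 bound=3 product=3
t=9: arr=0 -> substrate=0 bound=3 product=3

Answer: 3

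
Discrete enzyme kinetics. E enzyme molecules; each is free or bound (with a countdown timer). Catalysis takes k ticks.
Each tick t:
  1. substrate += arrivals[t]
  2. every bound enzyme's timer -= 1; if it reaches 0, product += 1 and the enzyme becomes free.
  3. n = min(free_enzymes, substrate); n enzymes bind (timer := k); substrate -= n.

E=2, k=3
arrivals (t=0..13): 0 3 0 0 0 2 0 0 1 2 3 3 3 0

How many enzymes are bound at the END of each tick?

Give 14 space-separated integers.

Answer: 0 2 2 2 1 2 2 2 2 2 2 2 2 2

Derivation:
t=0: arr=0 -> substrate=0 bound=0 product=0
t=1: arr=3 -> substrate=1 bound=2 product=0
t=2: arr=0 -> substrate=1 bound=2 product=0
t=3: arr=0 -> substrate=1 bound=2 product=0
t=4: arr=0 -> substrate=0 bound=1 product=2
t=5: arr=2 -> substrate=1 bound=2 product=2
t=6: arr=0 -> substrate=1 bound=2 product=2
t=7: arr=0 -> substrate=0 bound=2 product=3
t=8: arr=1 -> substrate=0 bound=2 product=4
t=9: arr=2 -> substrate=2 bound=2 product=4
t=10: arr=3 -> substrate=4 bound=2 product=5
t=11: arr=3 -> substrate=6 bound=2 product=6
t=12: arr=3 -> substrate=9 bound=2 product=6
t=13: arr=0 -> substrate=8 bound=2 product=7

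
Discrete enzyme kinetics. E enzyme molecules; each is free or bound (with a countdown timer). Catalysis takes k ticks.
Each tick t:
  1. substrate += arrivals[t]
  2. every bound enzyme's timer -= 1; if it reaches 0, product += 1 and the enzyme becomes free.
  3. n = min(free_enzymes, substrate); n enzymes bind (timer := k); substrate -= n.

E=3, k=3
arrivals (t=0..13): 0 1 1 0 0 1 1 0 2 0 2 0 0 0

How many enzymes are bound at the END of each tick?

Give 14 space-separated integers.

Answer: 0 1 2 2 1 1 2 2 3 2 3 2 2 1

Derivation:
t=0: arr=0 -> substrate=0 bound=0 product=0
t=1: arr=1 -> substrate=0 bound=1 product=0
t=2: arr=1 -> substrate=0 bound=2 product=0
t=3: arr=0 -> substrate=0 bound=2 product=0
t=4: arr=0 -> substrate=0 bound=1 product=1
t=5: arr=1 -> substrate=0 bound=1 product=2
t=6: arr=1 -> substrate=0 bound=2 product=2
t=7: arr=0 -> substrate=0 bound=2 product=2
t=8: arr=2 -> substrate=0 bound=3 product=3
t=9: arr=0 -> substrate=0 bound=2 product=4
t=10: arr=2 -> substrate=1 bound=3 product=4
t=11: arr=0 -> substrate=0 bound=2 product=6
t=12: arr=0 -> substrate=0 bound=2 product=6
t=13: arr=0 -> substrate=0 bound=1 product=7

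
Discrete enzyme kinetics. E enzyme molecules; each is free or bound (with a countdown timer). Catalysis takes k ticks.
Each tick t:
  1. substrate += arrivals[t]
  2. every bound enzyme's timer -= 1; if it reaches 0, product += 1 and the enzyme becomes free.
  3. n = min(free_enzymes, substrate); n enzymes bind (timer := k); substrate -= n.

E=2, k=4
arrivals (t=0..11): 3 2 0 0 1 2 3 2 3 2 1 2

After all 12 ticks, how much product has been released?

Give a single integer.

Answer: 4

Derivation:
t=0: arr=3 -> substrate=1 bound=2 product=0
t=1: arr=2 -> substrate=3 bound=2 product=0
t=2: arr=0 -> substrate=3 bound=2 product=0
t=3: arr=0 -> substrate=3 bound=2 product=0
t=4: arr=1 -> substrate=2 bound=2 product=2
t=5: arr=2 -> substrate=4 bound=2 product=2
t=6: arr=3 -> substrate=7 bound=2 product=2
t=7: arr=2 -> substrate=9 bound=2 product=2
t=8: arr=3 -> substrate=10 bound=2 product=4
t=9: arr=2 -> substrate=12 bound=2 product=4
t=10: arr=1 -> substrate=13 bound=2 product=4
t=11: arr=2 -> substrate=15 bound=2 product=4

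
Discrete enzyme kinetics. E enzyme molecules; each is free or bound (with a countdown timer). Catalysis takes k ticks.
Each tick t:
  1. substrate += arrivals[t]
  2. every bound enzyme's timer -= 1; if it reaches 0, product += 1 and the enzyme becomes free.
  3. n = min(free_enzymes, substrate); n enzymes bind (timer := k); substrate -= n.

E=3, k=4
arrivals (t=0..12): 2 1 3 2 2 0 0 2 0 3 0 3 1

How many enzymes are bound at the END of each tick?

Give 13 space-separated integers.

Answer: 2 3 3 3 3 3 3 3 3 3 3 3 3

Derivation:
t=0: arr=2 -> substrate=0 bound=2 product=0
t=1: arr=1 -> substrate=0 bound=3 product=0
t=2: arr=3 -> substrate=3 bound=3 product=0
t=3: arr=2 -> substrate=5 bound=3 product=0
t=4: arr=2 -> substrate=5 bound=3 product=2
t=5: arr=0 -> substrate=4 bound=3 product=3
t=6: arr=0 -> substrate=4 bound=3 product=3
t=7: arr=2 -> substrate=6 bound=3 product=3
t=8: arr=0 -> substrate=4 bound=3 product=5
t=9: arr=3 -> substrate=6 bound=3 product=6
t=10: arr=0 -> substrate=6 bound=3 product=6
t=11: arr=3 -> substrate=9 bound=3 product=6
t=12: arr=1 -> substrate=8 bound=3 product=8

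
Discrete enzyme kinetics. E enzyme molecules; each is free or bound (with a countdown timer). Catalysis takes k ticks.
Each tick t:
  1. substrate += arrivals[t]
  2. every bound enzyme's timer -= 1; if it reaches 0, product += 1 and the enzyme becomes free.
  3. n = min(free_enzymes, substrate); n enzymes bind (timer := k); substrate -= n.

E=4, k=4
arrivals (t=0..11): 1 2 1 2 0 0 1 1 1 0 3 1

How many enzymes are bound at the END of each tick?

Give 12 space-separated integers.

t=0: arr=1 -> substrate=0 bound=1 product=0
t=1: arr=2 -> substrate=0 bound=3 product=0
t=2: arr=1 -> substrate=0 bound=4 product=0
t=3: arr=2 -> substrate=2 bound=4 product=0
t=4: arr=0 -> substrate=1 bound=4 product=1
t=5: arr=0 -> substrate=0 bound=3 product=3
t=6: arr=1 -> substrate=0 bound=3 product=4
t=7: arr=1 -> substrate=0 bound=4 product=4
t=8: arr=1 -> substrate=0 bound=4 product=5
t=9: arr=0 -> substrate=0 bound=3 product=6
t=10: arr=3 -> substrate=1 bound=4 product=7
t=11: arr=1 -> substrate=1 bound=4 product=8

Answer: 1 3 4 4 4 3 3 4 4 3 4 4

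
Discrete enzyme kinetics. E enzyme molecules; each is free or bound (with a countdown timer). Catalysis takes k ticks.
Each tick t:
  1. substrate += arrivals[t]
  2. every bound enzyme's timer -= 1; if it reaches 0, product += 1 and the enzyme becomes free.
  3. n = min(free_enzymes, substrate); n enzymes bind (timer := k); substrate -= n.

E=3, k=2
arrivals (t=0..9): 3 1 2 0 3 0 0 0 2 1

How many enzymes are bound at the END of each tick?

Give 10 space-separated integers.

t=0: arr=3 -> substrate=0 bound=3 product=0
t=1: arr=1 -> substrate=1 bound=3 product=0
t=2: arr=2 -> substrate=0 bound=3 product=3
t=3: arr=0 -> substrate=0 bound=3 product=3
t=4: arr=3 -> substrate=0 bound=3 product=6
t=5: arr=0 -> substrate=0 bound=3 product=6
t=6: arr=0 -> substrate=0 bound=0 product=9
t=7: arr=0 -> substrate=0 bound=0 product=9
t=8: arr=2 -> substrate=0 bound=2 product=9
t=9: arr=1 -> substrate=0 bound=3 product=9

Answer: 3 3 3 3 3 3 0 0 2 3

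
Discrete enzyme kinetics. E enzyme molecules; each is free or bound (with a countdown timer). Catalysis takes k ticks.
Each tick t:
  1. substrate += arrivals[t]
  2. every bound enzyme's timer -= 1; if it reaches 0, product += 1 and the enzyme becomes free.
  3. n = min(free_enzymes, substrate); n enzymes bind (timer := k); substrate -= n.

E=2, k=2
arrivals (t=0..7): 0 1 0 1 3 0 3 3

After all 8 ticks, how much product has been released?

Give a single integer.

t=0: arr=0 -> substrate=0 bound=0 product=0
t=1: arr=1 -> substrate=0 bound=1 product=0
t=2: arr=0 -> substrate=0 bound=1 product=0
t=3: arr=1 -> substrate=0 bound=1 product=1
t=4: arr=3 -> substrate=2 bound=2 product=1
t=5: arr=0 -> substrate=1 bound=2 product=2
t=6: arr=3 -> substrate=3 bound=2 product=3
t=7: arr=3 -> substrate=5 bound=2 product=4

Answer: 4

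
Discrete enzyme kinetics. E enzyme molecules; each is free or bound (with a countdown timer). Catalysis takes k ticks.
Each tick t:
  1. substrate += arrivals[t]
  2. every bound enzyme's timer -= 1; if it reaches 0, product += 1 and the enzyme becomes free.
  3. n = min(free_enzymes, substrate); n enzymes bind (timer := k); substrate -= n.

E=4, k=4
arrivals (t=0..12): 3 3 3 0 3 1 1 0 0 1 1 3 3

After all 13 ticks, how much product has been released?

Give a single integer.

Answer: 11

Derivation:
t=0: arr=3 -> substrate=0 bound=3 product=0
t=1: arr=3 -> substrate=2 bound=4 product=0
t=2: arr=3 -> substrate=5 bound=4 product=0
t=3: arr=0 -> substrate=5 bound=4 product=0
t=4: arr=3 -> substrate=5 bound=4 product=3
t=5: arr=1 -> substrate=5 bound=4 product=4
t=6: arr=1 -> substrate=6 bound=4 product=4
t=7: arr=0 -> substrate=6 bound=4 product=4
t=8: arr=0 -> substrate=3 bound=4 product=7
t=9: arr=1 -> substrate=3 bound=4 product=8
t=10: arr=1 -> substrate=4 bound=4 product=8
t=11: arr=3 -> substrate=7 bound=4 product=8
t=12: arr=3 -> substrate=7 bound=4 product=11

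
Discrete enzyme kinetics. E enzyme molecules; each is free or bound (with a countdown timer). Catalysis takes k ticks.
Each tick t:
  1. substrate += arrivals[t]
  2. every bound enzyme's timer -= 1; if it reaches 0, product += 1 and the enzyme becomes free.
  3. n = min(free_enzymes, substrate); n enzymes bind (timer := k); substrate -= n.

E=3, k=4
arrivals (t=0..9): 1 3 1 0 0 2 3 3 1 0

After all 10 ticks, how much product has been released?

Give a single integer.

Answer: 6

Derivation:
t=0: arr=1 -> substrate=0 bound=1 product=0
t=1: arr=3 -> substrate=1 bound=3 product=0
t=2: arr=1 -> substrate=2 bound=3 product=0
t=3: arr=0 -> substrate=2 bound=3 product=0
t=4: arr=0 -> substrate=1 bound=3 product=1
t=5: arr=2 -> substrate=1 bound=3 product=3
t=6: arr=3 -> substrate=4 bound=3 product=3
t=7: arr=3 -> substrate=7 bound=3 product=3
t=8: arr=1 -> substrate=7 bound=3 product=4
t=9: arr=0 -> substrate=5 bound=3 product=6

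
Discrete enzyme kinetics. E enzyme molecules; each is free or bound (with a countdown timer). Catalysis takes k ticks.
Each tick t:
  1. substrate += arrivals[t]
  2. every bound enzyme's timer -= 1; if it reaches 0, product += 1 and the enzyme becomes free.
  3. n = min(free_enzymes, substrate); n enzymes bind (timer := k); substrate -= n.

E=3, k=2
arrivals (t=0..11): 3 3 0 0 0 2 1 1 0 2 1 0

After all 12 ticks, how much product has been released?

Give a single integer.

t=0: arr=3 -> substrate=0 bound=3 product=0
t=1: arr=3 -> substrate=3 bound=3 product=0
t=2: arr=0 -> substrate=0 bound=3 product=3
t=3: arr=0 -> substrate=0 bound=3 product=3
t=4: arr=0 -> substrate=0 bound=0 product=6
t=5: arr=2 -> substrate=0 bound=2 product=6
t=6: arr=1 -> substrate=0 bound=3 product=6
t=7: arr=1 -> substrate=0 bound=2 product=8
t=8: arr=0 -> substrate=0 bound=1 product=9
t=9: arr=2 -> substrate=0 bound=2 product=10
t=10: arr=1 -> substrate=0 bound=3 product=10
t=11: arr=0 -> substrate=0 bound=1 product=12

Answer: 12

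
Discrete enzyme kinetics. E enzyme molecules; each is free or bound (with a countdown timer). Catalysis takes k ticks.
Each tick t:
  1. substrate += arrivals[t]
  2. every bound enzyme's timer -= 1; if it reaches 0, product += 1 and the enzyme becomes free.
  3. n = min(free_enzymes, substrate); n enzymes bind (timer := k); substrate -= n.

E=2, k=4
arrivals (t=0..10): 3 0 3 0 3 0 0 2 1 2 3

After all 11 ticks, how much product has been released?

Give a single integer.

Answer: 4

Derivation:
t=0: arr=3 -> substrate=1 bound=2 product=0
t=1: arr=0 -> substrate=1 bound=2 product=0
t=2: arr=3 -> substrate=4 bound=2 product=0
t=3: arr=0 -> substrate=4 bound=2 product=0
t=4: arr=3 -> substrate=5 bound=2 product=2
t=5: arr=0 -> substrate=5 bound=2 product=2
t=6: arr=0 -> substrate=5 bound=2 product=2
t=7: arr=2 -> substrate=7 bound=2 product=2
t=8: arr=1 -> substrate=6 bound=2 product=4
t=9: arr=2 -> substrate=8 bound=2 product=4
t=10: arr=3 -> substrate=11 bound=2 product=4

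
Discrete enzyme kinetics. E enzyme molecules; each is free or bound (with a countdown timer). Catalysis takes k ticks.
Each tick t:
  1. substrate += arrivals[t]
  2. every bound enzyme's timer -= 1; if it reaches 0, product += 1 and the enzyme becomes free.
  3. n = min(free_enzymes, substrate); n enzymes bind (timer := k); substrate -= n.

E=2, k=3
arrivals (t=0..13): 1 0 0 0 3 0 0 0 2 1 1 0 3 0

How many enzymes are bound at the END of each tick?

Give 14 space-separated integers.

Answer: 1 1 1 0 2 2 2 1 2 2 2 2 2 2

Derivation:
t=0: arr=1 -> substrate=0 bound=1 product=0
t=1: arr=0 -> substrate=0 bound=1 product=0
t=2: arr=0 -> substrate=0 bound=1 product=0
t=3: arr=0 -> substrate=0 bound=0 product=1
t=4: arr=3 -> substrate=1 bound=2 product=1
t=5: arr=0 -> substrate=1 bound=2 product=1
t=6: arr=0 -> substrate=1 bound=2 product=1
t=7: arr=0 -> substrate=0 bound=1 product=3
t=8: arr=2 -> substrate=1 bound=2 product=3
t=9: arr=1 -> substrate=2 bound=2 product=3
t=10: arr=1 -> substrate=2 bound=2 product=4
t=11: arr=0 -> substrate=1 bound=2 product=5
t=12: arr=3 -> substrate=4 bound=2 product=5
t=13: arr=0 -> substrate=3 bound=2 product=6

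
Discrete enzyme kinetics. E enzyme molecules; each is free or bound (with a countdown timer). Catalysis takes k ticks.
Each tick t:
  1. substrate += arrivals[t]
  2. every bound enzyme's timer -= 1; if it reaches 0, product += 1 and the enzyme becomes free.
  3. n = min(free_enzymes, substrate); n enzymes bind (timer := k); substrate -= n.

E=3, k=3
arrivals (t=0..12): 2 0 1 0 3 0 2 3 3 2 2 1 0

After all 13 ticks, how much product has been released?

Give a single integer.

t=0: arr=2 -> substrate=0 bound=2 product=0
t=1: arr=0 -> substrate=0 bound=2 product=0
t=2: arr=1 -> substrate=0 bound=3 product=0
t=3: arr=0 -> substrate=0 bound=1 product=2
t=4: arr=3 -> substrate=1 bound=3 product=2
t=5: arr=0 -> substrate=0 bound=3 product=3
t=6: arr=2 -> substrate=2 bound=3 product=3
t=7: arr=3 -> substrate=3 bound=3 product=5
t=8: arr=3 -> substrate=5 bound=3 product=6
t=9: arr=2 -> substrate=7 bound=3 product=6
t=10: arr=2 -> substrate=7 bound=3 product=8
t=11: arr=1 -> substrate=7 bound=3 product=9
t=12: arr=0 -> substrate=7 bound=3 product=9

Answer: 9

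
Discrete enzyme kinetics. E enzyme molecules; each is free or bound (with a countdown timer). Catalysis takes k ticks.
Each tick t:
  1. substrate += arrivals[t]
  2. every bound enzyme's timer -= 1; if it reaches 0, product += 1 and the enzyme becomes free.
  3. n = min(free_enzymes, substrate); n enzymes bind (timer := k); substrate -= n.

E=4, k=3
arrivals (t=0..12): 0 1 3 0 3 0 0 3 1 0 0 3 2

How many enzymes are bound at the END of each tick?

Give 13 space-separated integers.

t=0: arr=0 -> substrate=0 bound=0 product=0
t=1: arr=1 -> substrate=0 bound=1 product=0
t=2: arr=3 -> substrate=0 bound=4 product=0
t=3: arr=0 -> substrate=0 bound=4 product=0
t=4: arr=3 -> substrate=2 bound=4 product=1
t=5: arr=0 -> substrate=0 bound=3 product=4
t=6: arr=0 -> substrate=0 bound=3 product=4
t=7: arr=3 -> substrate=1 bound=4 product=5
t=8: arr=1 -> substrate=0 bound=4 product=7
t=9: arr=0 -> substrate=0 bound=4 product=7
t=10: arr=0 -> substrate=0 bound=2 product=9
t=11: arr=3 -> substrate=0 bound=3 product=11
t=12: arr=2 -> substrate=1 bound=4 product=11

Answer: 0 1 4 4 4 3 3 4 4 4 2 3 4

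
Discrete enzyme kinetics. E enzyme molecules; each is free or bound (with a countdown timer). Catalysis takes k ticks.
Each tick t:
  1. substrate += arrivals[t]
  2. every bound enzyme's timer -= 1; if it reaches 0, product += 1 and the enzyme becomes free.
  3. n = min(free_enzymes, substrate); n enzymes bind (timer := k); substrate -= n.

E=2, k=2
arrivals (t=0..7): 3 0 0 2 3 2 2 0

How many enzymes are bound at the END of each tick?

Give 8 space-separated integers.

Answer: 2 2 1 2 2 2 2 2

Derivation:
t=0: arr=3 -> substrate=1 bound=2 product=0
t=1: arr=0 -> substrate=1 bound=2 product=0
t=2: arr=0 -> substrate=0 bound=1 product=2
t=3: arr=2 -> substrate=1 bound=2 product=2
t=4: arr=3 -> substrate=3 bound=2 product=3
t=5: arr=2 -> substrate=4 bound=2 product=4
t=6: arr=2 -> substrate=5 bound=2 product=5
t=7: arr=0 -> substrate=4 bound=2 product=6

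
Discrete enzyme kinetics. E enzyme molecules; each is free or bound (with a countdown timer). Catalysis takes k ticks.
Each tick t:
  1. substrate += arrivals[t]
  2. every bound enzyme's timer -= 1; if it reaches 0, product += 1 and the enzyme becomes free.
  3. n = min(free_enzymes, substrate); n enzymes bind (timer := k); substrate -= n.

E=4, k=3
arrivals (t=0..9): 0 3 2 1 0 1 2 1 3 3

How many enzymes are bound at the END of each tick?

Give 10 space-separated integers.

Answer: 0 3 4 4 3 3 4 4 4 4

Derivation:
t=0: arr=0 -> substrate=0 bound=0 product=0
t=1: arr=3 -> substrate=0 bound=3 product=0
t=2: arr=2 -> substrate=1 bound=4 product=0
t=3: arr=1 -> substrate=2 bound=4 product=0
t=4: arr=0 -> substrate=0 bound=3 product=3
t=5: arr=1 -> substrate=0 bound=3 product=4
t=6: arr=2 -> substrate=1 bound=4 product=4
t=7: arr=1 -> substrate=0 bound=4 product=6
t=8: arr=3 -> substrate=2 bound=4 product=7
t=9: arr=3 -> substrate=4 bound=4 product=8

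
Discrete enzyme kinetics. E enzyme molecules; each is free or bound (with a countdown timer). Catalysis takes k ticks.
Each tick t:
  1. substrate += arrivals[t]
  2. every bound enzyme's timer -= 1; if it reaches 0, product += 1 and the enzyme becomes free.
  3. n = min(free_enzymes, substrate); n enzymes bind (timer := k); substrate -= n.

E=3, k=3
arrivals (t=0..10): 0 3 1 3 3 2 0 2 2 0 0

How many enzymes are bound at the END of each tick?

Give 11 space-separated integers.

t=0: arr=0 -> substrate=0 bound=0 product=0
t=1: arr=3 -> substrate=0 bound=3 product=0
t=2: arr=1 -> substrate=1 bound=3 product=0
t=3: arr=3 -> substrate=4 bound=3 product=0
t=4: arr=3 -> substrate=4 bound=3 product=3
t=5: arr=2 -> substrate=6 bound=3 product=3
t=6: arr=0 -> substrate=6 bound=3 product=3
t=7: arr=2 -> substrate=5 bound=3 product=6
t=8: arr=2 -> substrate=7 bound=3 product=6
t=9: arr=0 -> substrate=7 bound=3 product=6
t=10: arr=0 -> substrate=4 bound=3 product=9

Answer: 0 3 3 3 3 3 3 3 3 3 3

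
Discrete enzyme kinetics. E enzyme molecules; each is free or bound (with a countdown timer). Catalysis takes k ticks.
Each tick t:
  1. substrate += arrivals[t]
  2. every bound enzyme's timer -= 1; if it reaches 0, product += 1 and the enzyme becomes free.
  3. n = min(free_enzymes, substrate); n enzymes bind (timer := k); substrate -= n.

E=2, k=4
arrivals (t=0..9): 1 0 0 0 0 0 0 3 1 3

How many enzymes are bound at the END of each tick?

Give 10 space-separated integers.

t=0: arr=1 -> substrate=0 bound=1 product=0
t=1: arr=0 -> substrate=0 bound=1 product=0
t=2: arr=0 -> substrate=0 bound=1 product=0
t=3: arr=0 -> substrate=0 bound=1 product=0
t=4: arr=0 -> substrate=0 bound=0 product=1
t=5: arr=0 -> substrate=0 bound=0 product=1
t=6: arr=0 -> substrate=0 bound=0 product=1
t=7: arr=3 -> substrate=1 bound=2 product=1
t=8: arr=1 -> substrate=2 bound=2 product=1
t=9: arr=3 -> substrate=5 bound=2 product=1

Answer: 1 1 1 1 0 0 0 2 2 2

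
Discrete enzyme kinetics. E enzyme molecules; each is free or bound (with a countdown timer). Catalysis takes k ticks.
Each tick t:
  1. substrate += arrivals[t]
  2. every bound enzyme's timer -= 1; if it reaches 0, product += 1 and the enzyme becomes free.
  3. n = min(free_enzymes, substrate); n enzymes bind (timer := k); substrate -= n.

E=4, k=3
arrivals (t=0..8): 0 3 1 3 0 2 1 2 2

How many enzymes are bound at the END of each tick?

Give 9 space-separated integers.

Answer: 0 3 4 4 4 4 4 4 4

Derivation:
t=0: arr=0 -> substrate=0 bound=0 product=0
t=1: arr=3 -> substrate=0 bound=3 product=0
t=2: arr=1 -> substrate=0 bound=4 product=0
t=3: arr=3 -> substrate=3 bound=4 product=0
t=4: arr=0 -> substrate=0 bound=4 product=3
t=5: arr=2 -> substrate=1 bound=4 product=4
t=6: arr=1 -> substrate=2 bound=4 product=4
t=7: arr=2 -> substrate=1 bound=4 product=7
t=8: arr=2 -> substrate=2 bound=4 product=8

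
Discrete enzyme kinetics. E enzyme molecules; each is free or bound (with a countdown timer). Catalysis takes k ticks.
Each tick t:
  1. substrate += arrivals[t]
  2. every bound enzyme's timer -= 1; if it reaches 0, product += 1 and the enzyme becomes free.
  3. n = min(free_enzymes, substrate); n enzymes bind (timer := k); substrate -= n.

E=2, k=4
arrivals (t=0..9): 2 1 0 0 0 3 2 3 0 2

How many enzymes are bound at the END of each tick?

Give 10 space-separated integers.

t=0: arr=2 -> substrate=0 bound=2 product=0
t=1: arr=1 -> substrate=1 bound=2 product=0
t=2: arr=0 -> substrate=1 bound=2 product=0
t=3: arr=0 -> substrate=1 bound=2 product=0
t=4: arr=0 -> substrate=0 bound=1 product=2
t=5: arr=3 -> substrate=2 bound=2 product=2
t=6: arr=2 -> substrate=4 bound=2 product=2
t=7: arr=3 -> substrate=7 bound=2 product=2
t=8: arr=0 -> substrate=6 bound=2 product=3
t=9: arr=2 -> substrate=7 bound=2 product=4

Answer: 2 2 2 2 1 2 2 2 2 2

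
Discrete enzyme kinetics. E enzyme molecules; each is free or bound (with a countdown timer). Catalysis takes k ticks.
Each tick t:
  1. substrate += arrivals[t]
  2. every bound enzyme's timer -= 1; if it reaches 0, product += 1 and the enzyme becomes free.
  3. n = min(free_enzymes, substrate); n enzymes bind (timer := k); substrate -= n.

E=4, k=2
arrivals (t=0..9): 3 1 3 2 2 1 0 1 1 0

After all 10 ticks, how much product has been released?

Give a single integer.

Answer: 13

Derivation:
t=0: arr=3 -> substrate=0 bound=3 product=0
t=1: arr=1 -> substrate=0 bound=4 product=0
t=2: arr=3 -> substrate=0 bound=4 product=3
t=3: arr=2 -> substrate=1 bound=4 product=4
t=4: arr=2 -> substrate=0 bound=4 product=7
t=5: arr=1 -> substrate=0 bound=4 product=8
t=6: arr=0 -> substrate=0 bound=1 product=11
t=7: arr=1 -> substrate=0 bound=1 product=12
t=8: arr=1 -> substrate=0 bound=2 product=12
t=9: arr=0 -> substrate=0 bound=1 product=13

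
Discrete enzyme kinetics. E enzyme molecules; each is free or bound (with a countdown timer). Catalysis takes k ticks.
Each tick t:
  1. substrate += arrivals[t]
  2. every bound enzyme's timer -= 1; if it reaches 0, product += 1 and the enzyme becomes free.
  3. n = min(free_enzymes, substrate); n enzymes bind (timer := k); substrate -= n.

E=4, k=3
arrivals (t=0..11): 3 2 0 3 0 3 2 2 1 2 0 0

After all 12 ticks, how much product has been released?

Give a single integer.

Answer: 12

Derivation:
t=0: arr=3 -> substrate=0 bound=3 product=0
t=1: arr=2 -> substrate=1 bound=4 product=0
t=2: arr=0 -> substrate=1 bound=4 product=0
t=3: arr=3 -> substrate=1 bound=4 product=3
t=4: arr=0 -> substrate=0 bound=4 product=4
t=5: arr=3 -> substrate=3 bound=4 product=4
t=6: arr=2 -> substrate=2 bound=4 product=7
t=7: arr=2 -> substrate=3 bound=4 product=8
t=8: arr=1 -> substrate=4 bound=4 product=8
t=9: arr=2 -> substrate=3 bound=4 product=11
t=10: arr=0 -> substrate=2 bound=4 product=12
t=11: arr=0 -> substrate=2 bound=4 product=12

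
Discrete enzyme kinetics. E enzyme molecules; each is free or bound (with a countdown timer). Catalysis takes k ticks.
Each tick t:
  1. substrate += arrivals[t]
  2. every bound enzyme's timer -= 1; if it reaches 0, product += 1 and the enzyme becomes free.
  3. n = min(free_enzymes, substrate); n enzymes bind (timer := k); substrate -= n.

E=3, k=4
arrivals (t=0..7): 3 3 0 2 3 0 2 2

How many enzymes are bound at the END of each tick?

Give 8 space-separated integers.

t=0: arr=3 -> substrate=0 bound=3 product=0
t=1: arr=3 -> substrate=3 bound=3 product=0
t=2: arr=0 -> substrate=3 bound=3 product=0
t=3: arr=2 -> substrate=5 bound=3 product=0
t=4: arr=3 -> substrate=5 bound=3 product=3
t=5: arr=0 -> substrate=5 bound=3 product=3
t=6: arr=2 -> substrate=7 bound=3 product=3
t=7: arr=2 -> substrate=9 bound=3 product=3

Answer: 3 3 3 3 3 3 3 3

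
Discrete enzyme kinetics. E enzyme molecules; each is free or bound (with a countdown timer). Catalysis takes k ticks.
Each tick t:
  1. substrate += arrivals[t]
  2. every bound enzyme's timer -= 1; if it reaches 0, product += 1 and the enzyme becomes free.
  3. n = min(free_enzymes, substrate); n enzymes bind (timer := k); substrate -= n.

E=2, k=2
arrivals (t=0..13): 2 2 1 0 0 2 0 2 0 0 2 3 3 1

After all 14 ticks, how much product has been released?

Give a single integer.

t=0: arr=2 -> substrate=0 bound=2 product=0
t=1: arr=2 -> substrate=2 bound=2 product=0
t=2: arr=1 -> substrate=1 bound=2 product=2
t=3: arr=0 -> substrate=1 bound=2 product=2
t=4: arr=0 -> substrate=0 bound=1 product=4
t=5: arr=2 -> substrate=1 bound=2 product=4
t=6: arr=0 -> substrate=0 bound=2 product=5
t=7: arr=2 -> substrate=1 bound=2 product=6
t=8: arr=0 -> substrate=0 bound=2 product=7
t=9: arr=0 -> substrate=0 bound=1 product=8
t=10: arr=2 -> substrate=0 bound=2 product=9
t=11: arr=3 -> substrate=3 bound=2 product=9
t=12: arr=3 -> substrate=4 bound=2 product=11
t=13: arr=1 -> substrate=5 bound=2 product=11

Answer: 11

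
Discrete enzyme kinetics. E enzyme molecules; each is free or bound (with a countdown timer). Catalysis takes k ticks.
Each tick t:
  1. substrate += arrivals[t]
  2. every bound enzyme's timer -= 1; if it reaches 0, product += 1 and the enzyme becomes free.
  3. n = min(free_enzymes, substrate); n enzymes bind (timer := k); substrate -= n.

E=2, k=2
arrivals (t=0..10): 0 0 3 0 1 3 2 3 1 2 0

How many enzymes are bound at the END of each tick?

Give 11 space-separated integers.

Answer: 0 0 2 2 2 2 2 2 2 2 2

Derivation:
t=0: arr=0 -> substrate=0 bound=0 product=0
t=1: arr=0 -> substrate=0 bound=0 product=0
t=2: arr=3 -> substrate=1 bound=2 product=0
t=3: arr=0 -> substrate=1 bound=2 product=0
t=4: arr=1 -> substrate=0 bound=2 product=2
t=5: arr=3 -> substrate=3 bound=2 product=2
t=6: arr=2 -> substrate=3 bound=2 product=4
t=7: arr=3 -> substrate=6 bound=2 product=4
t=8: arr=1 -> substrate=5 bound=2 product=6
t=9: arr=2 -> substrate=7 bound=2 product=6
t=10: arr=0 -> substrate=5 bound=2 product=8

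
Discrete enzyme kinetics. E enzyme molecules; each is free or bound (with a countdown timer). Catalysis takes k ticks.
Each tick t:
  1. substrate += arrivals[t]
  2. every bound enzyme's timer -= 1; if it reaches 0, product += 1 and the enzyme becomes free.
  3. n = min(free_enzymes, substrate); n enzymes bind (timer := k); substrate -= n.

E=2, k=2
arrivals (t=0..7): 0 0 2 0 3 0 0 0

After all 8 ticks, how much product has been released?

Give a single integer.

t=0: arr=0 -> substrate=0 bound=0 product=0
t=1: arr=0 -> substrate=0 bound=0 product=0
t=2: arr=2 -> substrate=0 bound=2 product=0
t=3: arr=0 -> substrate=0 bound=2 product=0
t=4: arr=3 -> substrate=1 bound=2 product=2
t=5: arr=0 -> substrate=1 bound=2 product=2
t=6: arr=0 -> substrate=0 bound=1 product=4
t=7: arr=0 -> substrate=0 bound=1 product=4

Answer: 4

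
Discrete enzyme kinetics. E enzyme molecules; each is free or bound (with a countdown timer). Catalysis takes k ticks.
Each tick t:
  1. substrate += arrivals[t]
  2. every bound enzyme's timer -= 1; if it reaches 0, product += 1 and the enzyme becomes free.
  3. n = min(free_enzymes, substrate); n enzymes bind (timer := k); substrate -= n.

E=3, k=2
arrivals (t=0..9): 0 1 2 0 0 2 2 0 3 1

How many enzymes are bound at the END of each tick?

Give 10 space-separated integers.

Answer: 0 1 3 2 0 2 3 2 3 3

Derivation:
t=0: arr=0 -> substrate=0 bound=0 product=0
t=1: arr=1 -> substrate=0 bound=1 product=0
t=2: arr=2 -> substrate=0 bound=3 product=0
t=3: arr=0 -> substrate=0 bound=2 product=1
t=4: arr=0 -> substrate=0 bound=0 product=3
t=5: arr=2 -> substrate=0 bound=2 product=3
t=6: arr=2 -> substrate=1 bound=3 product=3
t=7: arr=0 -> substrate=0 bound=2 product=5
t=8: arr=3 -> substrate=1 bound=3 product=6
t=9: arr=1 -> substrate=1 bound=3 product=7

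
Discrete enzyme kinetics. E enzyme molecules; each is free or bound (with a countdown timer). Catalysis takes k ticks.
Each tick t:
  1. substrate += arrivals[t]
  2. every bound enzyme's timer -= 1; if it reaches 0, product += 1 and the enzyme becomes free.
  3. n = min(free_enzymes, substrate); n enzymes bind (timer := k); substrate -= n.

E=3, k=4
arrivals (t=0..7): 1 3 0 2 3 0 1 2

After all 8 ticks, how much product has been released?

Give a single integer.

Answer: 3

Derivation:
t=0: arr=1 -> substrate=0 bound=1 product=0
t=1: arr=3 -> substrate=1 bound=3 product=0
t=2: arr=0 -> substrate=1 bound=3 product=0
t=3: arr=2 -> substrate=3 bound=3 product=0
t=4: arr=3 -> substrate=5 bound=3 product=1
t=5: arr=0 -> substrate=3 bound=3 product=3
t=6: arr=1 -> substrate=4 bound=3 product=3
t=7: arr=2 -> substrate=6 bound=3 product=3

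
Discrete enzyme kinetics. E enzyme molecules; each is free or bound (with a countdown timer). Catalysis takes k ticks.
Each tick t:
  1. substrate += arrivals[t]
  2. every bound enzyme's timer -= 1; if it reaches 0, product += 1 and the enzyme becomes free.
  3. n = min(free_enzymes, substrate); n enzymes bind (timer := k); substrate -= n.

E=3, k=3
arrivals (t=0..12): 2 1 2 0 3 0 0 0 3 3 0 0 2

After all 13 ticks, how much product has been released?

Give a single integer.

Answer: 11

Derivation:
t=0: arr=2 -> substrate=0 bound=2 product=0
t=1: arr=1 -> substrate=0 bound=3 product=0
t=2: arr=2 -> substrate=2 bound=3 product=0
t=3: arr=0 -> substrate=0 bound=3 product=2
t=4: arr=3 -> substrate=2 bound=3 product=3
t=5: arr=0 -> substrate=2 bound=3 product=3
t=6: arr=0 -> substrate=0 bound=3 product=5
t=7: arr=0 -> substrate=0 bound=2 product=6
t=8: arr=3 -> substrate=2 bound=3 product=6
t=9: arr=3 -> substrate=3 bound=3 product=8
t=10: arr=0 -> substrate=3 bound=3 product=8
t=11: arr=0 -> substrate=2 bound=3 product=9
t=12: arr=2 -> substrate=2 bound=3 product=11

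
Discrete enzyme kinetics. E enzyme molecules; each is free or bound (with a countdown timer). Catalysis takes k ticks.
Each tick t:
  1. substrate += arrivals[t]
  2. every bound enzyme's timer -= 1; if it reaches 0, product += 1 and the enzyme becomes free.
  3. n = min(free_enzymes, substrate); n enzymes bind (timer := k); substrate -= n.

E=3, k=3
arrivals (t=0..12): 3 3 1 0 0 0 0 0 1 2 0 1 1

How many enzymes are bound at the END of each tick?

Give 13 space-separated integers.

t=0: arr=3 -> substrate=0 bound=3 product=0
t=1: arr=3 -> substrate=3 bound=3 product=0
t=2: arr=1 -> substrate=4 bound=3 product=0
t=3: arr=0 -> substrate=1 bound=3 product=3
t=4: arr=0 -> substrate=1 bound=3 product=3
t=5: arr=0 -> substrate=1 bound=3 product=3
t=6: arr=0 -> substrate=0 bound=1 product=6
t=7: arr=0 -> substrate=0 bound=1 product=6
t=8: arr=1 -> substrate=0 bound=2 product=6
t=9: arr=2 -> substrate=0 bound=3 product=7
t=10: arr=0 -> substrate=0 bound=3 product=7
t=11: arr=1 -> substrate=0 bound=3 product=8
t=12: arr=1 -> substrate=0 bound=2 product=10

Answer: 3 3 3 3 3 3 1 1 2 3 3 3 2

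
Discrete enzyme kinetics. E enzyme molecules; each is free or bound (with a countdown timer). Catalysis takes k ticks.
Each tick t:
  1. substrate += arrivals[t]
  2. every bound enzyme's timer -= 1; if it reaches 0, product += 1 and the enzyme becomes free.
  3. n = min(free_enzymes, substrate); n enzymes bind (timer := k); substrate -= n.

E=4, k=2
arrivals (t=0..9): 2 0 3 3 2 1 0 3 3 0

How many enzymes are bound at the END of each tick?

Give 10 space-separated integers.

t=0: arr=2 -> substrate=0 bound=2 product=0
t=1: arr=0 -> substrate=0 bound=2 product=0
t=2: arr=3 -> substrate=0 bound=3 product=2
t=3: arr=3 -> substrate=2 bound=4 product=2
t=4: arr=2 -> substrate=1 bound=4 product=5
t=5: arr=1 -> substrate=1 bound=4 product=6
t=6: arr=0 -> substrate=0 bound=2 product=9
t=7: arr=3 -> substrate=0 bound=4 product=10
t=8: arr=3 -> substrate=2 bound=4 product=11
t=9: arr=0 -> substrate=0 bound=3 product=14

Answer: 2 2 3 4 4 4 2 4 4 3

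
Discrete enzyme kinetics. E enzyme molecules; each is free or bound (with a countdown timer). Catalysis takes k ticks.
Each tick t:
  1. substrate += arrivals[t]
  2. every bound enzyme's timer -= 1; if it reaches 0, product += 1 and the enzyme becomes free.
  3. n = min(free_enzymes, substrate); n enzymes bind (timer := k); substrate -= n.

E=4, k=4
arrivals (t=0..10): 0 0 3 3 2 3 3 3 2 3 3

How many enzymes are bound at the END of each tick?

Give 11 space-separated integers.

Answer: 0 0 3 4 4 4 4 4 4 4 4

Derivation:
t=0: arr=0 -> substrate=0 bound=0 product=0
t=1: arr=0 -> substrate=0 bound=0 product=0
t=2: arr=3 -> substrate=0 bound=3 product=0
t=3: arr=3 -> substrate=2 bound=4 product=0
t=4: arr=2 -> substrate=4 bound=4 product=0
t=5: arr=3 -> substrate=7 bound=4 product=0
t=6: arr=3 -> substrate=7 bound=4 product=3
t=7: arr=3 -> substrate=9 bound=4 product=4
t=8: arr=2 -> substrate=11 bound=4 product=4
t=9: arr=3 -> substrate=14 bound=4 product=4
t=10: arr=3 -> substrate=14 bound=4 product=7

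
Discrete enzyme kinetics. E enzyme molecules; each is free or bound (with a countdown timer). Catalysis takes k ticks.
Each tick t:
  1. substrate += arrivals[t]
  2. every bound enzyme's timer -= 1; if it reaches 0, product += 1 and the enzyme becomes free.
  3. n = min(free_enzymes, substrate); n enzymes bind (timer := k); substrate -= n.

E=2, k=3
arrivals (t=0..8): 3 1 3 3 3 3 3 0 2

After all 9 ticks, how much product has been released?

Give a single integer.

Answer: 4

Derivation:
t=0: arr=3 -> substrate=1 bound=2 product=0
t=1: arr=1 -> substrate=2 bound=2 product=0
t=2: arr=3 -> substrate=5 bound=2 product=0
t=3: arr=3 -> substrate=6 bound=2 product=2
t=4: arr=3 -> substrate=9 bound=2 product=2
t=5: arr=3 -> substrate=12 bound=2 product=2
t=6: arr=3 -> substrate=13 bound=2 product=4
t=7: arr=0 -> substrate=13 bound=2 product=4
t=8: arr=2 -> substrate=15 bound=2 product=4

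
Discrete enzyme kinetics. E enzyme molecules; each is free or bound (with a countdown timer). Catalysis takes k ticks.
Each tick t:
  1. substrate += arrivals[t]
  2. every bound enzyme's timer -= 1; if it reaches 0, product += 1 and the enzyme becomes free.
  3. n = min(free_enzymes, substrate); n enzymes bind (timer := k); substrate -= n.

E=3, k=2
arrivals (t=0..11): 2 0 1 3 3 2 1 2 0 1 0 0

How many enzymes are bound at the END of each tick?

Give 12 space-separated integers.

t=0: arr=2 -> substrate=0 bound=2 product=0
t=1: arr=0 -> substrate=0 bound=2 product=0
t=2: arr=1 -> substrate=0 bound=1 product=2
t=3: arr=3 -> substrate=1 bound=3 product=2
t=4: arr=3 -> substrate=3 bound=3 product=3
t=5: arr=2 -> substrate=3 bound=3 product=5
t=6: arr=1 -> substrate=3 bound=3 product=6
t=7: arr=2 -> substrate=3 bound=3 product=8
t=8: arr=0 -> substrate=2 bound=3 product=9
t=9: arr=1 -> substrate=1 bound=3 product=11
t=10: arr=0 -> substrate=0 bound=3 product=12
t=11: arr=0 -> substrate=0 bound=1 product=14

Answer: 2 2 1 3 3 3 3 3 3 3 3 1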